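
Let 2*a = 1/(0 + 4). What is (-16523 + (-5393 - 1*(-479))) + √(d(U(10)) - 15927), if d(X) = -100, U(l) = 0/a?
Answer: -21437 + I*√16027 ≈ -21437.0 + 126.6*I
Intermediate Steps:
a = ⅛ (a = 1/(2*(0 + 4)) = (½)/4 = (½)*(¼) = ⅛ ≈ 0.12500)
U(l) = 0 (U(l) = 0/(⅛) = 0*8 = 0)
(-16523 + (-5393 - 1*(-479))) + √(d(U(10)) - 15927) = (-16523 + (-5393 - 1*(-479))) + √(-100 - 15927) = (-16523 + (-5393 + 479)) + √(-16027) = (-16523 - 4914) + I*√16027 = -21437 + I*√16027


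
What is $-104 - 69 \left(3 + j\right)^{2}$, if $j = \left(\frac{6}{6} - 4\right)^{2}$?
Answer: $-10040$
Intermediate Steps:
$j = 9$ ($j = \left(6 \cdot \frac{1}{6} - 4\right)^{2} = \left(1 - 4\right)^{2} = \left(-3\right)^{2} = 9$)
$-104 - 69 \left(3 + j\right)^{2} = -104 - 69 \left(3 + 9\right)^{2} = -104 - 69 \cdot 12^{2} = -104 - 9936 = -10040$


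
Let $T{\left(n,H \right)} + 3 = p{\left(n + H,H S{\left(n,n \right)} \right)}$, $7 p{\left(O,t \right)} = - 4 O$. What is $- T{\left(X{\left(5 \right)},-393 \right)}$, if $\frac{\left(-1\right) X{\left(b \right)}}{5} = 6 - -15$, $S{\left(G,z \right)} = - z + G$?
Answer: $- \frac{1971}{7} \approx -281.57$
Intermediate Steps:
$S{\left(G,z \right)} = G - z$
$p{\left(O,t \right)} = - \frac{4 O}{7}$ ($p{\left(O,t \right)} = \frac{\left(-4\right) O}{7} = - \frac{4 O}{7}$)
$X{\left(b \right)} = -105$ ($X{\left(b \right)} = - 5 \left(6 - -15\right) = - 5 \left(6 + 15\right) = \left(-5\right) 21 = -105$)
$T{\left(n,H \right)} = -3 - \frac{4 H}{7} - \frac{4 n}{7}$ ($T{\left(n,H \right)} = -3 - \frac{4 \left(n + H\right)}{7} = -3 - \frac{4 \left(H + n\right)}{7} = -3 - \left(\frac{4 H}{7} + \frac{4 n}{7}\right) = -3 - \frac{4 H}{7} - \frac{4 n}{7}$)
$- T{\left(X{\left(5 \right)},-393 \right)} = - (-3 - - \frac{1572}{7} - -60) = - (-3 + \frac{1572}{7} + 60) = \left(-1\right) \frac{1971}{7} = - \frac{1971}{7}$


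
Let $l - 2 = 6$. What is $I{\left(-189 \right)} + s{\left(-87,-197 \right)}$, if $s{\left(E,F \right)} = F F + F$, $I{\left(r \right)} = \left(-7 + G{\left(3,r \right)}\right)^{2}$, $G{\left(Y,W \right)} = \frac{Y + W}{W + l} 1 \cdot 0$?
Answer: $38661$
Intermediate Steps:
$l = 8$ ($l = 2 + 6 = 8$)
$G{\left(Y,W \right)} = 0$ ($G{\left(Y,W \right)} = \frac{Y + W}{W + 8} \cdot 1 \cdot 0 = \frac{W + Y}{8 + W} 1 \cdot 0 = \frac{W + Y}{8 + W} 0 = 0$)
$I{\left(r \right)} = 49$ ($I{\left(r \right)} = \left(-7 + 0\right)^{2} = \left(-7\right)^{2} = 49$)
$s{\left(E,F \right)} = F + F^{2}$ ($s{\left(E,F \right)} = F^{2} + F = F + F^{2}$)
$I{\left(-189 \right)} + s{\left(-87,-197 \right)} = 49 - 197 \left(1 - 197\right) = 49 - -38612 = 49 + 38612 = 38661$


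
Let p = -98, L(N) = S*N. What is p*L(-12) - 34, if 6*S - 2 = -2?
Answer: -34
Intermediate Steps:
S = 0 (S = ⅓ + (⅙)*(-2) = ⅓ - ⅓ = 0)
L(N) = 0 (L(N) = 0*N = 0)
p*L(-12) - 34 = -98*0 - 34 = 0 - 34 = -34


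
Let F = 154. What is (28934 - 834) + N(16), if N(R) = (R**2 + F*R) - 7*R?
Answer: 30708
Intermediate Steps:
N(R) = R**2 + 147*R (N(R) = (R**2 + 154*R) - 7*R = R**2 + 147*R)
(28934 - 834) + N(16) = (28934 - 834) + 16*(147 + 16) = 28100 + 16*163 = 28100 + 2608 = 30708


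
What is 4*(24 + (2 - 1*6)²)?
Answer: 160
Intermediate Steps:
4*(24 + (2 - 1*6)²) = 4*(24 + (2 - 6)²) = 4*(24 + (-4)²) = 4*(24 + 16) = 4*40 = 160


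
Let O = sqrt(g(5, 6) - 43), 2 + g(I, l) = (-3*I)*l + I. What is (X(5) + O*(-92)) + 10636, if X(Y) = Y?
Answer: 10641 - 92*I*sqrt(130) ≈ 10641.0 - 1049.0*I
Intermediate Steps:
g(I, l) = -2 + I - 3*I*l (g(I, l) = -2 + ((-3*I)*l + I) = -2 + (-3*I*l + I) = -2 + (I - 3*I*l) = -2 + I - 3*I*l)
O = I*sqrt(130) (O = sqrt((-2 + 5 - 3*5*6) - 43) = sqrt((-2 + 5 - 90) - 43) = sqrt(-87 - 43) = sqrt(-130) = I*sqrt(130) ≈ 11.402*I)
(X(5) + O*(-92)) + 10636 = (5 + (I*sqrt(130))*(-92)) + 10636 = (5 - 92*I*sqrt(130)) + 10636 = 10641 - 92*I*sqrt(130)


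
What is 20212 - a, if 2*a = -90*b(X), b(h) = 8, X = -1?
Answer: 20572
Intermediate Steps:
a = -360 (a = (-90*8)/2 = (½)*(-720) = -360)
20212 - a = 20212 - 1*(-360) = 20212 + 360 = 20572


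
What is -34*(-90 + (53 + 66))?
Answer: -986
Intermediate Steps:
-34*(-90 + (53 + 66)) = -34*(-90 + 119) = -34*29 = -986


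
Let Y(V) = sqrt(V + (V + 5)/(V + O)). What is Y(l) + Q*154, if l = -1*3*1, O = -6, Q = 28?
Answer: 4312 + I*sqrt(29)/3 ≈ 4312.0 + 1.7951*I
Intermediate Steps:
l = -3 (l = -3*1 = -3)
Y(V) = sqrt(V + (5 + V)/(-6 + V)) (Y(V) = sqrt(V + (V + 5)/(V - 6)) = sqrt(V + (5 + V)/(-6 + V)))
Y(l) + Q*154 = sqrt((5 - 3 - 3*(-6 - 3))/(-6 - 3)) + 28*154 = sqrt((5 - 3 - 3*(-9))/(-9)) + 4312 = sqrt(-(5 - 3 + 27)/9) + 4312 = sqrt(-1/9*29) + 4312 = sqrt(-29/9) + 4312 = I*sqrt(29)/3 + 4312 = 4312 + I*sqrt(29)/3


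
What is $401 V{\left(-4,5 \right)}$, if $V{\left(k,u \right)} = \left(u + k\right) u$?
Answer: $2005$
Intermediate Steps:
$V{\left(k,u \right)} = u \left(k + u\right)$ ($V{\left(k,u \right)} = \left(k + u\right) u = u \left(k + u\right)$)
$401 V{\left(-4,5 \right)} = 401 \cdot 5 \left(-4 + 5\right) = 401 \cdot 5 \cdot 1 = 401 \cdot 5 = 2005$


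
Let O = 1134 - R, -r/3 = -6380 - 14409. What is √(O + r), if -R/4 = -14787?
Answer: √4353 ≈ 65.977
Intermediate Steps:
R = 59148 (R = -4*(-14787) = 59148)
r = 62367 (r = -3*(-6380 - 14409) = -3*(-20789) = 62367)
O = -58014 (O = 1134 - 1*59148 = 1134 - 59148 = -58014)
√(O + r) = √(-58014 + 62367) = √4353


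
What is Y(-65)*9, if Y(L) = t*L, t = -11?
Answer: 6435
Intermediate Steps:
Y(L) = -11*L
Y(-65)*9 = -11*(-65)*9 = 715*9 = 6435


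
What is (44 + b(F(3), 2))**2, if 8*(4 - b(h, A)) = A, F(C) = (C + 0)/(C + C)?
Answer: 36481/16 ≈ 2280.1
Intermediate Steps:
F(C) = 1/2 (F(C) = C/((2*C)) = C*(1/(2*C)) = 1/2)
b(h, A) = 4 - A/8
(44 + b(F(3), 2))**2 = (44 + (4 - 1/8*2))**2 = (44 + (4 - 1/4))**2 = (44 + 15/4)**2 = (191/4)**2 = 36481/16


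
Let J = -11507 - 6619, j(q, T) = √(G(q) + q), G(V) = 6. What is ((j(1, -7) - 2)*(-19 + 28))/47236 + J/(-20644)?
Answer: 53489259/60946249 + 9*√7/47236 ≈ 0.87815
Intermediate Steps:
j(q, T) = √(6 + q)
J = -18126
((j(1, -7) - 2)*(-19 + 28))/47236 + J/(-20644) = ((√(6 + 1) - 2)*(-19 + 28))/47236 - 18126/(-20644) = ((√7 - 2)*9)*(1/47236) - 18126*(-1/20644) = ((-2 + √7)*9)*(1/47236) + 9063/10322 = (-18 + 9*√7)*(1/47236) + 9063/10322 = (-9/23618 + 9*√7/47236) + 9063/10322 = 53489259/60946249 + 9*√7/47236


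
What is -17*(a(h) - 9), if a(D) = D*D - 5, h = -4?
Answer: -34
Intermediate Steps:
a(D) = -5 + D**2 (a(D) = D**2 - 5 = -5 + D**2)
-17*(a(h) - 9) = -17*((-5 + (-4)**2) - 9) = -17*((-5 + 16) - 9) = -17*(11 - 9) = -17*2 = -34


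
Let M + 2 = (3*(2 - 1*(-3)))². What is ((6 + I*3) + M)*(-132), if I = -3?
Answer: -29040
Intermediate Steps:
M = 223 (M = -2 + (3*(2 - 1*(-3)))² = -2 + (3*(2 + 3))² = -2 + (3*5)² = -2 + 15² = -2 + 225 = 223)
((6 + I*3) + M)*(-132) = ((6 - 3*3) + 223)*(-132) = ((6 - 9) + 223)*(-132) = (-3 + 223)*(-132) = 220*(-132) = -29040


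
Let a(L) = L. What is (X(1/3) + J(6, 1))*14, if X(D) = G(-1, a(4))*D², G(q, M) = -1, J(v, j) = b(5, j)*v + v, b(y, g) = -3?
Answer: -1526/9 ≈ -169.56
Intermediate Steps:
J(v, j) = -2*v (J(v, j) = -3*v + v = -2*v)
X(D) = -D²
(X(1/3) + J(6, 1))*14 = (-(1/3)² - 2*6)*14 = (-(⅓)² - 12)*14 = (-1*⅑ - 12)*14 = (-⅑ - 12)*14 = -109/9*14 = -1526/9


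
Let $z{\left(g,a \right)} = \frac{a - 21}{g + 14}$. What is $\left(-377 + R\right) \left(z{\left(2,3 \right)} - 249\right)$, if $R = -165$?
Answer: $\frac{542271}{4} \approx 1.3557 \cdot 10^{5}$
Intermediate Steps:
$z{\left(g,a \right)} = \frac{-21 + a}{14 + g}$
$\left(-377 + R\right) \left(z{\left(2,3 \right)} - 249\right) = \left(-377 - 165\right) \left(\frac{-21 + 3}{14 + 2} - 249\right) = - 542 \left(\frac{1}{16} \left(-18\right) - 249\right) = - 542 \left(- \frac{9}{8} - 249\right) = \left(-542\right) \left(- \frac{2001}{8}\right) = \frac{542271}{4}$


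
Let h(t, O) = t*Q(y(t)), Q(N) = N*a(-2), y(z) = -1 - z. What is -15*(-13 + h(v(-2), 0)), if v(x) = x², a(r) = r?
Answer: -405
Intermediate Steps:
Q(N) = -2*N (Q(N) = N*(-2) = -2*N)
h(t, O) = t*(2 + 2*t) (h(t, O) = t*(-2*(-1 - t)) = t*(2 + 2*t))
-15*(-13 + h(v(-2), 0)) = -15*(-13 + 2*(-2)²*(1 + (-2)²)) = -15*(-13 + 2*4*(1 + 4)) = -15*(-13 + 2*4*5) = -15*(-13 + 40) = -15*27 = -405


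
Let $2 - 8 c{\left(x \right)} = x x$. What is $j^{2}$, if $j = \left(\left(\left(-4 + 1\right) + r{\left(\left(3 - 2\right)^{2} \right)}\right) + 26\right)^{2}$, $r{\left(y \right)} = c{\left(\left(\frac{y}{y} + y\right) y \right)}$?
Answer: $\frac{68574961}{256} \approx 2.6787 \cdot 10^{5}$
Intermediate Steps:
$c{\left(x \right)} = \frac{1}{4} - \frac{x^{2}}{8}$ ($c{\left(x \right)} = \frac{1}{4} - \frac{x x}{8} = \frac{1}{4} - \frac{x^{2}}{8}$)
$r{\left(y \right)} = \frac{1}{4} - \frac{y^{2} \left(1 + y\right)^{2}}{8}$ ($r{\left(y \right)} = \frac{1}{4} - \frac{\left(\left(\frac{y}{y} + y\right) y\right)^{2}}{8} = \frac{1}{4} - \frac{\left(\left(1 + y\right) y\right)^{2}}{8} = \frac{1}{4} - \frac{\left(y \left(1 + y\right)\right)^{2}}{8} = \frac{1}{4} - \frac{y^{2} \left(1 + y\right)^{2}}{8}$)
$j = \frac{8281}{16}$ ($j = \left(\left(\left(-4 + 1\right) + \left(\frac{1}{4} - \frac{\left(\left(3 - 2\right)^{2}\right)^{2} \left(1 + \left(3 - 2\right)^{2}\right)^{2}}{8}\right)\right) + 26\right)^{2} = \left(\left(-3 + \left(\frac{1}{4} - \frac{\left(1^{2}\right)^{2} \left(1 + 1^{2}\right)^{2}}{8}\right)\right) + 26\right)^{2} = \left(\left(-3 + \left(\frac{1}{4} - \frac{1^{2} \left(1 + 1\right)^{2}}{8}\right)\right) + 26\right)^{2} = \left(\left(-3 + \left(\frac{1}{4} - \frac{2^{2}}{8}\right)\right) + 26\right)^{2} = \left(\left(-3 + \left(\frac{1}{4} - \frac{1}{8} \cdot 4\right)\right) + 26\right)^{2} = \left(\left(-3 + \left(\frac{1}{4} - \frac{1}{2}\right)\right) + 26\right)^{2} = \left(\left(-3 - \frac{1}{4}\right) + 26\right)^{2} = \left(- \frac{13}{4} + 26\right)^{2} = \left(\frac{91}{4}\right)^{2} = \frac{8281}{16} \approx 517.56$)
$j^{2} = \left(\frac{8281}{16}\right)^{2} = \frac{68574961}{256}$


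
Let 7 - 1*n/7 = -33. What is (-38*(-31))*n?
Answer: 329840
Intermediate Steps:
n = 280 (n = 49 - 7*(-33) = 49 + 231 = 280)
(-38*(-31))*n = -38*(-31)*280 = 1178*280 = 329840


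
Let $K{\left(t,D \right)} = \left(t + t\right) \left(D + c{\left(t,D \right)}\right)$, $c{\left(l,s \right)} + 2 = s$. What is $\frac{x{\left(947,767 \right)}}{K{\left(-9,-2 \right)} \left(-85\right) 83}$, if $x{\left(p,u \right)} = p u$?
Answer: $- \frac{726349}{761940} \approx -0.95329$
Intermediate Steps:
$c{\left(l,s \right)} = -2 + s$
$K{\left(t,D \right)} = 2 t \left(-2 + 2 D\right)$ ($K{\left(t,D \right)} = \left(t + t\right) \left(D + \left(-2 + D\right)\right) = 2 t \left(-2 + 2 D\right)$)
$\frac{x{\left(947,767 \right)}}{K{\left(-9,-2 \right)} \left(-85\right) 83} = \frac{947 \cdot 767}{4 \left(-9\right) \left(-1 - 2\right) \left(-85\right) 83} = \frac{726349}{4 \left(-9\right) \left(-3\right) \left(-85\right) 83} = \frac{726349}{108 \left(-85\right) 83} = \frac{726349}{\left(-9180\right) 83} = \frac{726349}{-761940} = 726349 \left(- \frac{1}{761940}\right) = - \frac{726349}{761940}$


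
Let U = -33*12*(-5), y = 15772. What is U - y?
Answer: -13792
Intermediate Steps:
U = 1980 (U = -396*(-5) = 1980)
U - y = 1980 - 1*15772 = 1980 - 15772 = -13792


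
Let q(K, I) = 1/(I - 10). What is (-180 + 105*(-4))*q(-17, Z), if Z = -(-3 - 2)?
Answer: 120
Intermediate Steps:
Z = 5 (Z = -1*(-5) = 5)
q(K, I) = 1/(-10 + I)
(-180 + 105*(-4))*q(-17, Z) = (-180 + 105*(-4))/(-10 + 5) = (-180 - 420)/(-5) = -600*(-⅕) = 120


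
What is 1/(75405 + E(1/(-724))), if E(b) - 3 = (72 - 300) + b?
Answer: 724/54430319 ≈ 1.3301e-5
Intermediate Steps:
E(b) = -225 + b (E(b) = 3 + ((72 - 300) + b) = 3 + (-228 + b) = -225 + b)
1/(75405 + E(1/(-724))) = 1/(75405 + (-225 + 1/(-724))) = 1/(75405 + (-225 - 1/724)) = 1/(75405 - 162901/724) = 1/(54430319/724) = 724/54430319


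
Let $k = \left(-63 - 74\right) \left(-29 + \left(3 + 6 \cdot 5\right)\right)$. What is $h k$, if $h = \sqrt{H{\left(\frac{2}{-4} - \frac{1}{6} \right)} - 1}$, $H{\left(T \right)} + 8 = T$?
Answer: $- \frac{548 i \sqrt{87}}{3} \approx - 1703.8 i$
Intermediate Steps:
$H{\left(T \right)} = -8 + T$
$h = \frac{i \sqrt{87}}{3}$ ($h = \sqrt{\left(-8 + \left(\frac{2}{-4} - \frac{1}{6}\right)\right) - 1} = \sqrt{\left(-8 + \left(2 \left(- \frac{1}{4}\right) - \frac{1}{6}\right)\right) - 1} = \sqrt{\left(-8 - \frac{2}{3}\right) - 1} = \sqrt{- \frac{26}{3} - 1} = \sqrt{- \frac{29}{3}} = \frac{i \sqrt{87}}{3} \approx 3.1091 i$)
$k = -548$ ($k = - 137 \left(-29 + \left(3 + 30\right)\right) = - 137 \left(-29 + 33\right) = \left(-137\right) 4 = -548$)
$h k = \frac{i \sqrt{87}}{3} \left(-548\right) = - \frac{548 i \sqrt{87}}{3}$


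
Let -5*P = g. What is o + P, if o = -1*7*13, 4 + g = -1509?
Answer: 1058/5 ≈ 211.60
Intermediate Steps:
g = -1513 (g = -4 - 1509 = -1513)
P = 1513/5 (P = -⅕*(-1513) = 1513/5 ≈ 302.60)
o = -91 (o = -7*13 = -91)
o + P = -91 + 1513/5 = 1058/5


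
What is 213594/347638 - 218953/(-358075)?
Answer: 76299527282/62240238425 ≈ 1.2259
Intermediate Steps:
213594/347638 - 218953/(-358075) = 213594*(1/347638) - 218953*(-1/358075) = 106797/173819 + 218953/358075 = 76299527282/62240238425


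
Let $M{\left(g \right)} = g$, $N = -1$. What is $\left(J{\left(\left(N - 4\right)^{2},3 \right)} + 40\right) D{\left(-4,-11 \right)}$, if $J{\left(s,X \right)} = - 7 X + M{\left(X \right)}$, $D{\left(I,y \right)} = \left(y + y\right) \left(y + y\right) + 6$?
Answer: $10780$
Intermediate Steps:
$D{\left(I,y \right)} = 6 + 4 y^{2}$ ($D{\left(I,y \right)} = 2 y 2 y + 6 = 4 y^{2} + 6 = 6 + 4 y^{2}$)
$J{\left(s,X \right)} = - 6 X$ ($J{\left(s,X \right)} = - 7 X + X = - 6 X$)
$\left(J{\left(\left(N - 4\right)^{2},3 \right)} + 40\right) D{\left(-4,-11 \right)} = \left(\left(-6\right) 3 + 40\right) \left(6 + 4 \left(-11\right)^{2}\right) = \left(-18 + 40\right) \left(6 + 4 \cdot 121\right) = 22 \left(6 + 484\right) = 22 \cdot 490 = 10780$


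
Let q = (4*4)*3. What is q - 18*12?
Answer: -168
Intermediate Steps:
q = 48 (q = 16*3 = 48)
q - 18*12 = 48 - 18*12 = 48 - 216 = -168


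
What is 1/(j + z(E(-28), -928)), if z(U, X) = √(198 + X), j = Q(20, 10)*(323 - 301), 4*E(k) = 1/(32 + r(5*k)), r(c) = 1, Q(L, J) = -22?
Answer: -242/117493 - I*√730/234986 ≈ -0.0020597 - 0.00011498*I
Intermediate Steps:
E(k) = 1/132 (E(k) = 1/(4*(32 + 1)) = (¼)/33 = (¼)*(1/33) = 1/132)
j = -484 (j = -22*(323 - 301) = -22*22 = -484)
1/(j + z(E(-28), -928)) = 1/(-484 + √(198 - 928)) = 1/(-484 + √(-730)) = 1/(-484 + I*√730)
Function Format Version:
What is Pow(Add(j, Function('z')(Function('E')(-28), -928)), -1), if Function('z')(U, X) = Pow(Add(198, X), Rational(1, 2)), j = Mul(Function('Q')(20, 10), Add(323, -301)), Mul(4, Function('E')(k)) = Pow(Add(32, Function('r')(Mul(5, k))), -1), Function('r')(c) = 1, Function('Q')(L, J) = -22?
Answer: Add(Rational(-242, 117493), Mul(Rational(-1, 234986), I, Pow(730, Rational(1, 2)))) ≈ Add(-0.0020597, Mul(-0.00011498, I))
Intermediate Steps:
Function('E')(k) = Rational(1, 132) (Function('E')(k) = Mul(Rational(1, 4), Pow(Add(32, 1), -1)) = Mul(Rational(1, 4), Pow(33, -1)) = Mul(Rational(1, 4), Rational(1, 33)) = Rational(1, 132))
j = -484 (j = Mul(-22, Add(323, -301)) = Mul(-22, 22) = -484)
Pow(Add(j, Function('z')(Function('E')(-28), -928)), -1) = Pow(Add(-484, Pow(Add(198, -928), Rational(1, 2))), -1) = Pow(Add(-484, Pow(-730, Rational(1, 2))), -1) = Pow(Add(-484, Mul(I, Pow(730, Rational(1, 2)))), -1)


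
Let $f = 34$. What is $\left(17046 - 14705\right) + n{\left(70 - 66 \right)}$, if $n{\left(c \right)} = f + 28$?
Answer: $2403$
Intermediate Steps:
$n{\left(c \right)} = 62$ ($n{\left(c \right)} = 34 + 28 = 62$)
$\left(17046 - 14705\right) + n{\left(70 - 66 \right)} = \left(17046 - 14705\right) + 62 = 2341 + 62 = 2403$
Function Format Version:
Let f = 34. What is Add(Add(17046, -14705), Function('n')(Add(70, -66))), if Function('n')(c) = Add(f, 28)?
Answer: 2403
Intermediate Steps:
Function('n')(c) = 62 (Function('n')(c) = Add(34, 28) = 62)
Add(Add(17046, -14705), Function('n')(Add(70, -66))) = Add(Add(17046, -14705), 62) = Add(2341, 62) = 2403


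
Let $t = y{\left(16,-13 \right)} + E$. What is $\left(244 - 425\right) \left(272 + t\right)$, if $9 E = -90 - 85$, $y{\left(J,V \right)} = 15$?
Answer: $- \frac{435848}{9} \approx -48428.0$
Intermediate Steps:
$E = - \frac{175}{9}$ ($E = \frac{-90 - 85}{9} = \frac{1}{9} \left(-175\right) = - \frac{175}{9} \approx -19.444$)
$t = - \frac{40}{9}$ ($t = 15 - \frac{175}{9} = - \frac{40}{9} \approx -4.4444$)
$\left(244 - 425\right) \left(272 + t\right) = \left(244 - 425\right) \left(272 - \frac{40}{9}\right) = \left(-181\right) \frac{2408}{9} = - \frac{435848}{9}$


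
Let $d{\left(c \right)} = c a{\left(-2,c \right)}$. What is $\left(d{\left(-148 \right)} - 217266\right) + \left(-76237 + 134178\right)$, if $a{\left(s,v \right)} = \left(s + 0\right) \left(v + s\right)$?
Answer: $-203725$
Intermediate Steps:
$a{\left(s,v \right)} = s \left(s + v\right)$
$d{\left(c \right)} = c \left(4 - 2 c\right)$ ($d{\left(c \right)} = c \left(- 2 \left(-2 + c\right)\right) = c \left(4 - 2 c\right)$)
$\left(d{\left(-148 \right)} - 217266\right) + \left(-76237 + 134178\right) = \left(2 \left(-148\right) \left(2 - -148\right) - 217266\right) + \left(-76237 + 134178\right) = \left(2 \left(-148\right) \left(2 + 148\right) - 217266\right) + 57941 = \left(2 \left(-148\right) 150 - 217266\right) + 57941 = \left(-44400 - 217266\right) + 57941 = -261666 + 57941 = -203725$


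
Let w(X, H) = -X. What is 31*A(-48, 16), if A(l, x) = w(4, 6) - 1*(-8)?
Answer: 124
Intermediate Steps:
A(l, x) = 4 (A(l, x) = -1*4 - 1*(-8) = -4 + 8 = 4)
31*A(-48, 16) = 31*4 = 124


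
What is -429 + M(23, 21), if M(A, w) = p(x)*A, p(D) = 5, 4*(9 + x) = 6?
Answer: -314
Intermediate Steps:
x = -15/2 (x = -9 + (¼)*6 = -9 + 3/2 = -15/2 ≈ -7.5000)
M(A, w) = 5*A
-429 + M(23, 21) = -429 + 5*23 = -429 + 115 = -314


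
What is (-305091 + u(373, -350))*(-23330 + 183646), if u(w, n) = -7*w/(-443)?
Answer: -21667140573832/443 ≈ -4.8910e+10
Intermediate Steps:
u(w, n) = 7*w/443 (u(w, n) = -7*w*(-1/443) = 7*w/443)
(-305091 + u(373, -350))*(-23330 + 183646) = (-305091 + (7/443)*373)*(-23330 + 183646) = (-305091 + 2611/443)*160316 = -135152702/443*160316 = -21667140573832/443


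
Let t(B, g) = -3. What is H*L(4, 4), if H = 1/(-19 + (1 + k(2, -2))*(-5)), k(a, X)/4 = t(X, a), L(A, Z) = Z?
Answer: ⅑ ≈ 0.11111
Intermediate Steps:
k(a, X) = -12 (k(a, X) = 4*(-3) = -12)
H = 1/36 (H = 1/(-19 + (1 - 12)*(-5)) = 1/(-19 - 11*(-5)) = 1/(-19 + 55) = 1/36 ≈ 0.027778)
H*L(4, 4) = (1/36)*4 = ⅑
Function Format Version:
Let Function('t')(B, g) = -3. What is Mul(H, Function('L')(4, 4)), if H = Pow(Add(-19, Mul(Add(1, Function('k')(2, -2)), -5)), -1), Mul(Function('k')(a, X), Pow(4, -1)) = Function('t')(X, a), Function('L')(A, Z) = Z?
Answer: Rational(1, 9) ≈ 0.11111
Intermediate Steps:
Function('k')(a, X) = -12 (Function('k')(a, X) = Mul(4, -3) = -12)
H = Rational(1, 36) (H = Pow(Add(-19, Mul(Add(1, -12), -5)), -1) = Pow(Add(-19, Mul(-11, -5)), -1) = Pow(Add(-19, 55), -1) = Pow(36, -1) = Rational(1, 36) ≈ 0.027778)
Mul(H, Function('L')(4, 4)) = Mul(Rational(1, 36), 4) = Rational(1, 9)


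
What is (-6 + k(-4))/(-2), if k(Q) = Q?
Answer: 5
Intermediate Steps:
(-6 + k(-4))/(-2) = (-6 - 4)/(-2) = -10*(-1/2) = 5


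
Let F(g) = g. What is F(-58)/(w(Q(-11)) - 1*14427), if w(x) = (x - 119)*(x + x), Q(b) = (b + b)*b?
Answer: -58/45105 ≈ -0.0012859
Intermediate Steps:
Q(b) = 2*b² (Q(b) = (2*b)*b = 2*b²)
w(x) = 2*x*(-119 + x) (w(x) = (-119 + x)*(2*x) = 2*x*(-119 + x))
F(-58)/(w(Q(-11)) - 1*14427) = -58/(2*(2*(-11)²)*(-119 + 2*(-11)²) - 1*14427) = -58/(2*(2*121)*(-119 + 2*121) - 14427) = -58/(2*242*(-119 + 242) - 14427) = -58/(2*242*123 - 14427) = -58/(59532 - 14427) = -58/45105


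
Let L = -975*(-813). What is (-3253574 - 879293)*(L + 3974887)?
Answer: -19703699660254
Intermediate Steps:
L = 792675
(-3253574 - 879293)*(L + 3974887) = (-3253574 - 879293)*(792675 + 3974887) = -4132867*4767562 = -19703699660254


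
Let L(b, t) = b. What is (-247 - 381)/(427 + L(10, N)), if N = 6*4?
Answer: -628/437 ≈ -1.4371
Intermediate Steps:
N = 24
(-247 - 381)/(427 + L(10, N)) = (-247 - 381)/(427 + 10) = -628/437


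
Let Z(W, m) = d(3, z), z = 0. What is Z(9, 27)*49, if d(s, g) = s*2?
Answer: 294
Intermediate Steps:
d(s, g) = 2*s
Z(W, m) = 6 (Z(W, m) = 2*3 = 6)
Z(9, 27)*49 = 6*49 = 294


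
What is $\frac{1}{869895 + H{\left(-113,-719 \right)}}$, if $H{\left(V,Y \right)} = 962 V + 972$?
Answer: $\frac{1}{762161} \approx 1.3121 \cdot 10^{-6}$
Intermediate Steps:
$H{\left(V,Y \right)} = 972 + 962 V$
$\frac{1}{869895 + H{\left(-113,-719 \right)}} = \frac{1}{869895 + \left(972 + 962 \left(-113\right)\right)} = \frac{1}{869895 + \left(972 - 108706\right)} = \frac{1}{869895 - 107734} = \frac{1}{762161}$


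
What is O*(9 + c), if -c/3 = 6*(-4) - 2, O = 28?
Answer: 2436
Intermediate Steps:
c = 78 (c = -3*(6*(-4) - 2) = -3*(-24 - 2) = -3*(-26) = 78)
O*(9 + c) = 28*(9 + 78) = 28*87 = 2436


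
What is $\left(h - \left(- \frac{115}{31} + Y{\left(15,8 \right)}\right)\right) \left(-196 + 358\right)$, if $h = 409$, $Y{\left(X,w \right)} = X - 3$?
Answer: $\frac{2012364}{31} \approx 64915.0$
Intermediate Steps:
$Y{\left(X,w \right)} = -3 + X$
$\left(h - \left(- \frac{115}{31} + Y{\left(15,8 \right)}\right)\right) \left(-196 + 358\right) = \left(409 - \left(12 - \frac{115}{31}\right)\right) \left(-196 + 358\right) = \left(409 - \frac{257}{31}\right) 162 = \frac{12422}{31} \cdot 162 = \frac{2012364}{31}$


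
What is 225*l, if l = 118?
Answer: 26550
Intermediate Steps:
225*l = 225*118 = 26550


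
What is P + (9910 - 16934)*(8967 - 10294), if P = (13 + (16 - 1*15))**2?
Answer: 9321044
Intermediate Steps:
P = 196 (P = (13 + (16 - 15))**2 = (13 + 1)**2 = 14**2 = 196)
P + (9910 - 16934)*(8967 - 10294) = 196 + (9910 - 16934)*(8967 - 10294) = 196 - 7024*(-1327) = 196 + 9320848 = 9321044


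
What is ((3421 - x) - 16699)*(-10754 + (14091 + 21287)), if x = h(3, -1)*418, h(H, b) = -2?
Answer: -306371808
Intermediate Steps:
x = -836 (x = -2*418 = -836)
((3421 - x) - 16699)*(-10754 + (14091 + 21287)) = ((3421 - 1*(-836)) - 16699)*(-10754 + (14091 + 21287)) = ((3421 + 836) - 16699)*(-10754 + 35378) = (4257 - 16699)*24624 = -12442*24624 = -306371808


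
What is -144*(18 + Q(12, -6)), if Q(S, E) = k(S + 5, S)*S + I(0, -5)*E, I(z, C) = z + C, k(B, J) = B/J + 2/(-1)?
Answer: -5904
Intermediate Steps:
k(B, J) = -2 + B/J (k(B, J) = B/J + 2*(-1) = B/J - 2 = -2 + B/J)
I(z, C) = C + z
Q(S, E) = -5*E + S*(-2 + (5 + S)/S) (Q(S, E) = (-2 + (S + 5)/S)*S + (-5 + 0)*E = (-2 + (5 + S)/S)*S - 5*E = S*(-2 + (5 + S)/S) - 5*E = -5*E + S*(-2 + (5 + S)/S))
-144*(18 + Q(12, -6)) = -144*(18 + (5 - 1*12 - 5*(-6))) = -144*(18 + (5 - 12 + 30)) = -144*(18 + 23) = -144*41 = -5904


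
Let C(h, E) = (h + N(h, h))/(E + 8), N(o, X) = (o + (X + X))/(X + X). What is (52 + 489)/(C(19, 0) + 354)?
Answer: 8656/5705 ≈ 1.5173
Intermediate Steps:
N(o, X) = (o + 2*X)/(2*X) (N(o, X) = (o + 2*X)/((2*X)) = (o + 2*X)*(1/(2*X)) = (o + 2*X)/(2*X))
C(h, E) = (3/2 + h)/(8 + E) (C(h, E) = (h + (h + h/2)/h)/(E + 8) = (h + (3*h/2)/h)/(8 + E) = (h + 3/2)/(8 + E) = (3/2 + h)/(8 + E))
(52 + 489)/(C(19, 0) + 354) = (52 + 489)/((3/2 + 19)/(8 + 0) + 354) = 541/((41/2)/8 + 354) = 541/((⅛)*(41/2) + 354) = 541/(41/16 + 354) = 541/(5705/16) = 541*(16/5705) = 8656/5705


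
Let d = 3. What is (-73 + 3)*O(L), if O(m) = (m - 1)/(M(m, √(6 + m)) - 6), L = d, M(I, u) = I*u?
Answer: -140/3 ≈ -46.667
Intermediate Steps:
L = 3
O(m) = (-1 + m)/(-6 + m*√(6 + m)) (O(m) = (m - 1)/(m*√(6 + m) - 6) = (-1 + m)/(-6 + m*√(6 + m)))
(-73 + 3)*O(L) = (-73 + 3)*((-1 + 3)/(-6 + 3*√(6 + 3))) = -70*2/(-6 + 3*√9) = -70*2/(-6 + 3*3) = -70*2/(-6 + 9) = -70*2/3 = -70*⅔ = -140/3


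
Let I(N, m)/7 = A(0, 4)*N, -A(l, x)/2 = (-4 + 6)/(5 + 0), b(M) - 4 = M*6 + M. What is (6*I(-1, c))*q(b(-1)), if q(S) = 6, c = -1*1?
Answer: 1008/5 ≈ 201.60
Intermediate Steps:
c = -1
b(M) = 4 + 7*M (b(M) = 4 + (M*6 + M) = 4 + (6*M + M) = 4 + 7*M)
A(l, x) = -4/5 (A(l, x) = -2*(-4 + 6)/(5 + 0) = -4/5)
I(N, m) = -28*N/5 (I(N, m) = 7*(-4*N/5) = -28*N/5)
(6*I(-1, c))*q(b(-1)) = (6*(-28/5*(-1)))*6 = (6*(28/5))*6 = (168/5)*6 = 1008/5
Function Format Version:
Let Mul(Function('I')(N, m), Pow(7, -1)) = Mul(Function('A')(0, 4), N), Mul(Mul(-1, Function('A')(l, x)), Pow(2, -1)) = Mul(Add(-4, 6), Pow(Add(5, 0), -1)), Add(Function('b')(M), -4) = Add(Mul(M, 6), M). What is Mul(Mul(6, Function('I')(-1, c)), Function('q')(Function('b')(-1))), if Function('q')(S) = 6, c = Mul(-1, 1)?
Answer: Rational(1008, 5) ≈ 201.60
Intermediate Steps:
c = -1
Function('b')(M) = Add(4, Mul(7, M)) (Function('b')(M) = Add(4, Add(Mul(M, 6), M)) = Add(4, Add(Mul(6, M), M)) = Add(4, Mul(7, M)))
Function('A')(l, x) = Rational(-4, 5) (Function('A')(l, x) = Mul(-2, Mul(Add(-4, 6), Pow(Add(5, 0), -1))) = Mul(-2, Mul(2, Pow(5, -1))) = Mul(-2, Mul(2, Rational(1, 5))) = Mul(-2, Rational(2, 5)) = Rational(-4, 5))
Function('I')(N, m) = Mul(Rational(-28, 5), N) (Function('I')(N, m) = Mul(7, Mul(Rational(-4, 5), N)) = Mul(Rational(-28, 5), N))
Mul(Mul(6, Function('I')(-1, c)), Function('q')(Function('b')(-1))) = Mul(Mul(6, Mul(Rational(-28, 5), -1)), 6) = Mul(Mul(6, Rational(28, 5)), 6) = Mul(Rational(168, 5), 6) = Rational(1008, 5)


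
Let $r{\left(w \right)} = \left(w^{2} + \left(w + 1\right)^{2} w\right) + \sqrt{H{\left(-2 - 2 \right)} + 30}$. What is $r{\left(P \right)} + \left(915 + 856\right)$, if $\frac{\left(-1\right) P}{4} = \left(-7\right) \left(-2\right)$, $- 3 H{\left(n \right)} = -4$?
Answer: $-164493 + \frac{\sqrt{282}}{3} \approx -1.6449 \cdot 10^{5}$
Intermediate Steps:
$H{\left(n \right)} = \frac{4}{3}$ ($H{\left(n \right)} = \left(- \frac{1}{3}\right) \left(-4\right) = \frac{4}{3}$)
$P = -56$ ($P = - 4 \left(\left(-7\right) \left(-2\right)\right) = \left(-4\right) 14 = -56$)
$r{\left(w \right)} = w^{2} + \frac{\sqrt{282}}{3} + w \left(1 + w\right)^{2}$ ($r{\left(w \right)} = \left(w^{2} + \left(w + 1\right)^{2} w\right) + \sqrt{\frac{4}{3} + 30} = \left(w^{2} + \left(1 + w\right)^{2} w\right) + \sqrt{\frac{94}{3}} = \left(w^{2} + w \left(1 + w\right)^{2}\right) + \frac{\sqrt{282}}{3} = w^{2} + \frac{\sqrt{282}}{3} + w \left(1 + w\right)^{2}$)
$r{\left(P \right)} + \left(915 + 856\right) = \left(-56 + \left(-56\right)^{3} + 3 \left(-56\right)^{2} + \frac{\sqrt{282}}{3}\right) + \left(915 + 856\right) = \left(-56 - 175616 + 3 \cdot 3136 + \frac{\sqrt{282}}{3}\right) + 1771 = \left(-56 - 175616 + 9408 + \frac{\sqrt{282}}{3}\right) + 1771 = \left(-166264 + \frac{\sqrt{282}}{3}\right) + 1771 = -164493 + \frac{\sqrt{282}}{3}$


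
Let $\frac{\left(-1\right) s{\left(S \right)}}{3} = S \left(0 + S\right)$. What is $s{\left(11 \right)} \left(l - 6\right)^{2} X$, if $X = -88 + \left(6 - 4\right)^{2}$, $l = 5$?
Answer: $30492$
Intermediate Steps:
$s{\left(S \right)} = - 3 S^{2}$ ($s{\left(S \right)} = - 3 S \left(0 + S\right) = - 3 S S = - 3 S^{2}$)
$X = -84$ ($X = -88 + 2^{2} = -88 + 4 = -84$)
$s{\left(11 \right)} \left(l - 6\right)^{2} X = - 3 \cdot 11^{2} \left(5 - 6\right)^{2} \left(-84\right) = \left(-3\right) 121 \left(-1\right)^{2} \left(-84\right) = \left(-363\right) 1 \left(-84\right) = \left(-363\right) \left(-84\right) = 30492$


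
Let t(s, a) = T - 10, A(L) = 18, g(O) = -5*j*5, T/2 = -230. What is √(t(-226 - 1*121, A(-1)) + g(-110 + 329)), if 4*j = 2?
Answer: I*√1930/2 ≈ 21.966*I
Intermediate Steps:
j = ½ (j = (¼)*2 = ½ ≈ 0.50000)
T = -460 (T = 2*(-230) = -460)
g(O) = -25/2 (g(O) = -5*½*5 = -5/2*5 = -25/2)
t(s, a) = -470 (t(s, a) = -460 - 10 = -470)
√(t(-226 - 1*121, A(-1)) + g(-110 + 329)) = √(-470 - 25/2) = √(-965/2) = I*√1930/2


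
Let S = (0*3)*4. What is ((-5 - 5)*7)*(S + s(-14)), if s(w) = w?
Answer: 980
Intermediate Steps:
S = 0 (S = 0*4 = 0)
((-5 - 5)*7)*(S + s(-14)) = ((-5 - 5)*7)*(0 - 14) = -10*7*(-14) = -70*(-14) = 980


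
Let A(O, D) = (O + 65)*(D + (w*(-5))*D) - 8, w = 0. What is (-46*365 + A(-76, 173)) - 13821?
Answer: -32522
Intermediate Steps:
A(O, D) = -8 + D*(65 + O) (A(O, D) = (O + 65)*(D + (0*(-5))*D) - 8 = (65 + O)*(D + 0*D) - 8 = (65 + O)*(D + 0) - 8 = (65 + O)*D - 8 = D*(65 + O) - 8 = -8 + D*(65 + O))
(-46*365 + A(-76, 173)) - 13821 = (-46*365 + (-8 + 65*173 + 173*(-76))) - 13821 = (-16790 + (-8 + 11245 - 13148)) - 13821 = (-16790 - 1911) - 13821 = -18701 - 13821 = -32522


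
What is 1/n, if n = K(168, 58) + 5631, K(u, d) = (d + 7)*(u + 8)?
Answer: 1/17071 ≈ 5.8579e-5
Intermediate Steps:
K(u, d) = (7 + d)*(8 + u)
n = 17071 (n = (56 + 7*168 + 8*58 + 58*168) + 5631 = (56 + 1176 + 464 + 9744) + 5631 = 11440 + 5631 = 17071)
1/n = 1/17071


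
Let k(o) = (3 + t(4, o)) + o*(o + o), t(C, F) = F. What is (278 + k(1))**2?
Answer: 80656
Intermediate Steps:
k(o) = 3 + o + 2*o**2 (k(o) = (3 + o) + o*(o + o) = (3 + o) + o*(2*o) = (3 + o) + 2*o**2 = 3 + o + 2*o**2)
(278 + k(1))**2 = (278 + (3 + 1 + 2*1**2))**2 = (278 + (3 + 1 + 2*1))**2 = (278 + (3 + 1 + 2))**2 = (278 + 6)**2 = 284**2 = 80656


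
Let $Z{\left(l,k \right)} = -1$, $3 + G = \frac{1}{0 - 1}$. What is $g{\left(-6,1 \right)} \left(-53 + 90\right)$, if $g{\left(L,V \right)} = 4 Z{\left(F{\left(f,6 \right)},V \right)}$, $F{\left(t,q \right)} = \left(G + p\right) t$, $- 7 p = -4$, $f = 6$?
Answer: $-148$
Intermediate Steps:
$p = \frac{4}{7}$ ($p = \left(- \frac{1}{7}\right) \left(-4\right) = \frac{4}{7} \approx 0.57143$)
$G = -4$ ($G = -3 + \frac{1}{0 - 1} = -3 + \frac{1}{-1} = -3 - 1 = -4$)
$F{\left(t,q \right)} = - \frac{24 t}{7}$ ($F{\left(t,q \right)} = \left(-4 + \frac{4}{7}\right) t = - \frac{24 t}{7}$)
$g{\left(L,V \right)} = -4$ ($g{\left(L,V \right)} = 4 \left(-1\right) = -4$)
$g{\left(-6,1 \right)} \left(-53 + 90\right) = - 4 \left(-53 + 90\right) = \left(-4\right) 37 = -148$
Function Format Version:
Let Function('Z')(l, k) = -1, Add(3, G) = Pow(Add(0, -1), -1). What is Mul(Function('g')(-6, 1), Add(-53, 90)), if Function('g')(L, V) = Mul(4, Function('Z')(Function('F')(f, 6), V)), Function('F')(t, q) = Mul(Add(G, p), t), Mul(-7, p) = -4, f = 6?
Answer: -148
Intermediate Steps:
p = Rational(4, 7) (p = Mul(Rational(-1, 7), -4) = Rational(4, 7) ≈ 0.57143)
G = -4 (G = Add(-3, Pow(Add(0, -1), -1)) = Add(-3, Pow(-1, -1)) = Add(-3, -1) = -4)
Function('F')(t, q) = Mul(Rational(-24, 7), t) (Function('F')(t, q) = Mul(Add(-4, Rational(4, 7)), t) = Mul(Rational(-24, 7), t))
Function('g')(L, V) = -4 (Function('g')(L, V) = Mul(4, -1) = -4)
Mul(Function('g')(-6, 1), Add(-53, 90)) = Mul(-4, Add(-53, 90)) = Mul(-4, 37) = -148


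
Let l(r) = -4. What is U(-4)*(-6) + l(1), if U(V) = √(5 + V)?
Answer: -10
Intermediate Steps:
U(-4)*(-6) + l(1) = √(5 - 4)*(-6) - 4 = √1*(-6) - 4 = 1*(-6) - 4 = -6 - 4 = -10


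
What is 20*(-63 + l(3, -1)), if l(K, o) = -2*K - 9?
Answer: -1560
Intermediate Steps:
l(K, o) = -9 - 2*K
20*(-63 + l(3, -1)) = 20*(-63 + (-9 - 2*3)) = 20*(-63 + (-9 - 6)) = 20*(-63 - 15) = 20*(-78) = -1560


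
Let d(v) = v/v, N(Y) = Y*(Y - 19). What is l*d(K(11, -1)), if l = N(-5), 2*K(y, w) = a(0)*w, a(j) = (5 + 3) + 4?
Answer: 120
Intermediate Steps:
N(Y) = Y*(-19 + Y)
a(j) = 12 (a(j) = 8 + 4 = 12)
K(y, w) = 6*w (K(y, w) = (12*w)/2 = 6*w)
d(v) = 1
l = 120 (l = -5*(-19 - 5) = -5*(-24) = 120)
l*d(K(11, -1)) = 120*1 = 120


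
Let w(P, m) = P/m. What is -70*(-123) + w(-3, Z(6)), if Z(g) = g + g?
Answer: 34439/4 ≈ 8609.8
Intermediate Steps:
Z(g) = 2*g
-70*(-123) + w(-3, Z(6)) = -70*(-123) - 3/(2*6) = 8610 - 3/12 = 8610 - 3*1/12 = 8610 - 1/4 = 34439/4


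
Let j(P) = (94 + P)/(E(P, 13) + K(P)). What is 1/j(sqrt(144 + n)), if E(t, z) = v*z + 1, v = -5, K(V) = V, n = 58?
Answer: -3109/4317 + 79*sqrt(202)/4317 ≈ -0.46009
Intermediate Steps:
E(t, z) = 1 - 5*z (E(t, z) = -5*z + 1 = 1 - 5*z)
j(P) = (94 + P)/(-64 + P) (j(P) = (94 + P)/((1 - 5*13) + P) = (94 + P)/((1 - 65) + P) = (94 + P)/(-64 + P))
1/j(sqrt(144 + n)) = 1/((94 + sqrt(144 + 58))/(-64 + sqrt(144 + 58))) = 1/((94 + sqrt(202))/(-64 + sqrt(202))) = (-64 + sqrt(202))/(94 + sqrt(202))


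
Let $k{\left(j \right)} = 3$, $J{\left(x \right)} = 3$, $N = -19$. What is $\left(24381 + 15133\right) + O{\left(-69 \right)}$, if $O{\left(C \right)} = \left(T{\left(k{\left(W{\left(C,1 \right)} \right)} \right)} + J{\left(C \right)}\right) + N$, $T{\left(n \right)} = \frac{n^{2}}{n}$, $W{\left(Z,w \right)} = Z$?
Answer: $39501$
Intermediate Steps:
$T{\left(n \right)} = n$
$O{\left(C \right)} = -13$ ($O{\left(C \right)} = \left(3 + 3\right) - 19 = 6 - 19 = -13$)
$\left(24381 + 15133\right) + O{\left(-69 \right)} = \left(24381 + 15133\right) - 13 = 39514 - 13 = 39501$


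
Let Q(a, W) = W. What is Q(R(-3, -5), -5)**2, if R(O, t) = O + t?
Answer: 25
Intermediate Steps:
Q(R(-3, -5), -5)**2 = (-5)**2 = 25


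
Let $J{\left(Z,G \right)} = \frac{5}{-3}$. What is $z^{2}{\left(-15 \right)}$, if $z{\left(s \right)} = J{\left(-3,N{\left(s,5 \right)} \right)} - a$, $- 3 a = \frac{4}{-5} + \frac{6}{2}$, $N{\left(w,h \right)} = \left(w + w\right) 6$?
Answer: $\frac{196}{225} \approx 0.87111$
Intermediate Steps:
$N{\left(w,h \right)} = 12 w$ ($N{\left(w,h \right)} = 2 w 6 = 12 w$)
$J{\left(Z,G \right)} = - \frac{5}{3}$ ($J{\left(Z,G \right)} = 5 \left(- \frac{1}{3}\right) = - \frac{5}{3}$)
$a = - \frac{11}{15}$ ($a = - \frac{\frac{4}{-5} + \frac{6}{2}}{3} = - \frac{4 \left(- \frac{1}{5}\right) + 6 \cdot \frac{1}{2}}{3} = - \frac{- \frac{4}{5} + 3}{3} = \left(- \frac{1}{3}\right) \frac{11}{5} = - \frac{11}{15} \approx -0.73333$)
$z{\left(s \right)} = - \frac{14}{15}$ ($z{\left(s \right)} = - \frac{5}{3} - - \frac{11}{15} = - \frac{5}{3} + \frac{11}{15} = - \frac{14}{15}$)
$z^{2}{\left(-15 \right)} = \left(- \frac{14}{15}\right)^{2} = \frac{196}{225}$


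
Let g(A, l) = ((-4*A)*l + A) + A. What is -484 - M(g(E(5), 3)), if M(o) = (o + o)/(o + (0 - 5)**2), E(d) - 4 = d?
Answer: -6328/13 ≈ -486.77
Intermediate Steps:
E(d) = 4 + d
g(A, l) = 2*A - 4*A*l (g(A, l) = (-4*A*l + A) + A = (A - 4*A*l) + A = 2*A - 4*A*l)
M(o) = 2*o/(25 + o) (M(o) = (2*o)/(o + (-5)**2) = (2*o)/(o + 25) = (2*o)/(25 + o) = 2*o/(25 + o))
-484 - M(g(E(5), 3)) = -484 - 2*2*(4 + 5)*(1 - 2*3)/(25 + 2*(4 + 5)*(1 - 2*3)) = -484 - 2*2*9*(1 - 6)/(25 + 2*9*(1 - 6)) = -484 - 2*2*9*(-5)/(25 + 2*9*(-5)) = -484 - 2*(-90)/(25 - 90) = -484 - 2*(-90)/(-65) = -484 - 2*(-90)*(-1)/65 = -484 - 1*36/13 = -484 - 36/13 = -6328/13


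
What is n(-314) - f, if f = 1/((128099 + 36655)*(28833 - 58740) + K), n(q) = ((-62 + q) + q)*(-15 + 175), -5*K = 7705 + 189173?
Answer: -2719890163987195/24636686268 ≈ -1.1040e+5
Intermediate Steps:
K = -196878/5 (K = -(7705 + 189173)/5 = -⅕*196878 = -196878/5 ≈ -39376.)
n(q) = -9920 + 320*q (n(q) = (-62 + 2*q)*160 = -9920 + 320*q)
f = -5/24636686268 (f = 1/((128099 + 36655)*(28833 - 58740) - 196878/5) = 1/(164754*(-29907) - 196878/5) = 1/(-4927297878 - 196878/5) = 1/(-24636686268/5) = -5/24636686268 ≈ -2.0295e-10)
n(-314) - f = (-9920 + 320*(-314)) - 1*(-5/24636686268) = (-9920 - 100480) + 5/24636686268 = -110400 + 5/24636686268 = -2719890163987195/24636686268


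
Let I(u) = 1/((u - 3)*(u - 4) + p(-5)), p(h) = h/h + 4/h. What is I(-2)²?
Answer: 25/22801 ≈ 0.0010964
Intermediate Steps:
p(h) = 1 + 4/h
I(u) = 1/(⅕ + (-4 + u)*(-3 + u)) (I(u) = 1/((u - 3)*(u - 4) + (4 - 5)/(-5)) = 1/((-3 + u)*(-4 + u) - ⅕*(-1)) = 1/((-4 + u)*(-3 + u) + ⅕) = 1/(⅕ + (-4 + u)*(-3 + u)))
I(-2)² = (5/(61 - 35*(-2) + 5*(-2)²))² = (5/(61 + 70 + 5*4))² = (5/(61 + 70 + 20))² = (5/151)² = 25/22801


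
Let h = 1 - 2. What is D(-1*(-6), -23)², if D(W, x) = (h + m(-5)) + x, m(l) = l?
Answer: 841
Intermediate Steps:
h = -1
D(W, x) = -6 + x (D(W, x) = (-1 - 5) + x = -6 + x)
D(-1*(-6), -23)² = (-6 - 23)² = (-29)² = 841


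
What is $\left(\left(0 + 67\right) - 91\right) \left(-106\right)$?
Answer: $2544$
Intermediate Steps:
$\left(\left(0 + 67\right) - 91\right) \left(-106\right) = \left(67 - 91\right) \left(-106\right) = \left(-24\right) \left(-106\right) = 2544$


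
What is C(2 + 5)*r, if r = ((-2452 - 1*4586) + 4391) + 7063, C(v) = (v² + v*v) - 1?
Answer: 428352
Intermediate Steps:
C(v) = -1 + 2*v² (C(v) = (v² + v²) - 1 = 2*v² - 1 = -1 + 2*v²)
r = 4416 (r = ((-2452 - 4586) + 4391) + 7063 = (-7038 + 4391) + 7063 = -2647 + 7063 = 4416)
C(2 + 5)*r = (-1 + 2*(2 + 5)²)*4416 = (-1 + 2*7²)*4416 = (-1 + 2*49)*4416 = (-1 + 98)*4416 = 97*4416 = 428352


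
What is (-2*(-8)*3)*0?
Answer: 0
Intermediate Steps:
(-2*(-8)*3)*0 = (16*3)*0 = 48*0 = 0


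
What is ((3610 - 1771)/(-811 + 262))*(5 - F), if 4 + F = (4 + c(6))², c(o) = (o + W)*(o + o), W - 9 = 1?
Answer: 23543491/183 ≈ 1.2865e+5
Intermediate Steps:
W = 10 (W = 9 + 1 = 10)
c(o) = 2*o*(10 + o) (c(o) = (o + 10)*(o + o) = (10 + o)*(2*o) = 2*o*(10 + o))
F = 38412 (F = -4 + (4 + 2*6*(10 + 6))² = -4 + (4 + 2*6*16)² = -4 + (4 + 192)² = -4 + 196² = -4 + 38416 = 38412)
((3610 - 1771)/(-811 + 262))*(5 - F) = ((3610 - 1771)/(-811 + 262))*(5 - 1*38412) = (1839/(-549))*(5 - 38412) = (1839*(-1/549))*(-38407) = -613/183*(-38407) = 23543491/183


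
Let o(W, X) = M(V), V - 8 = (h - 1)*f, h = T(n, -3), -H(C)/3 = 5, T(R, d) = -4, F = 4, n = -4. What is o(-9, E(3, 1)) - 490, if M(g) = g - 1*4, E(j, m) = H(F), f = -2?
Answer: -476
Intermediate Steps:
H(C) = -15 (H(C) = -3*5 = -15)
h = -4
V = 18 (V = 8 + (-4 - 1)*(-2) = 8 - 5*(-2) = 8 + 10 = 18)
E(j, m) = -15
M(g) = -4 + g (M(g) = g - 4 = -4 + g)
o(W, X) = 14 (o(W, X) = -4 + 18 = 14)
o(-9, E(3, 1)) - 490 = 14 - 490 = -476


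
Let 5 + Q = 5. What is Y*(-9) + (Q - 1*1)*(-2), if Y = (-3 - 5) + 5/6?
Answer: 133/2 ≈ 66.500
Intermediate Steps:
Q = 0 (Q = -5 + 5 = 0)
Y = -43/6 (Y = -8 + 5*(⅙) = -8 + ⅚ = -43/6 ≈ -7.1667)
Y*(-9) + (Q - 1*1)*(-2) = -43/6*(-9) + (0 - 1*1)*(-2) = 129/2 + (0 - 1)*(-2) = 129/2 - 1*(-2) = 129/2 + 2 = 133/2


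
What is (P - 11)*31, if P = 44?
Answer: 1023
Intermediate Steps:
(P - 11)*31 = (44 - 11)*31 = 33*31 = 1023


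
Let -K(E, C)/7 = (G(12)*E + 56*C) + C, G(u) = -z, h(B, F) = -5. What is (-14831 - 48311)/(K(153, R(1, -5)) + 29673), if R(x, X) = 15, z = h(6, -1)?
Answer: -63142/18333 ≈ -3.4442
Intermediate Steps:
z = -5
G(u) = 5 (G(u) = -1*(-5) = 5)
K(E, C) = -399*C - 35*E (K(E, C) = -7*((5*E + 56*C) + C) = -7*(5*E + 57*C) = -399*C - 35*E)
(-14831 - 48311)/(K(153, R(1, -5)) + 29673) = (-14831 - 48311)/((-399*15 - 35*153) + 29673) = -63142/((-5985 - 5355) + 29673) = -63142/(-11340 + 29673) = -63142/18333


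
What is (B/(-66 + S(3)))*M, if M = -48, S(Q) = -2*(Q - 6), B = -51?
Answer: -204/5 ≈ -40.800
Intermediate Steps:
S(Q) = 12 - 2*Q (S(Q) = -2*(-6 + Q) = 12 - 2*Q)
(B/(-66 + S(3)))*M = -51/(-66 + (12 - 2*3))*(-48) = -51/(-66 + (12 - 6))*(-48) = -51/(-66 + 6)*(-48) = -51/(-60)*(-48) = -51*(-1/60)*(-48) = (17/20)*(-48) = -204/5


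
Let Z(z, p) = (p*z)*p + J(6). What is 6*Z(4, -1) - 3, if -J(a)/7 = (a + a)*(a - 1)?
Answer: -2499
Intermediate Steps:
J(a) = -14*a*(-1 + a) (J(a) = -7*(a + a)*(a - 1) = -7*2*a*(-1 + a) = -14*a*(-1 + a))
Z(z, p) = -420 + z*p**2 (Z(z, p) = (p*z)*p + 14*6*(1 - 1*6) = z*p**2 + 14*6*(1 - 6) = z*p**2 + 14*6*(-5) = z*p**2 - 420 = -420 + z*p**2)
6*Z(4, -1) - 3 = 6*(-420 + 4*(-1)**2) - 3 = 6*(-420 + 4*1) - 3 = 6*(-420 + 4) - 3 = 6*(-416) - 3 = -2496 - 3 = -2499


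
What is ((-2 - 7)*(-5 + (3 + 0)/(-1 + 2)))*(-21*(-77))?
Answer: 29106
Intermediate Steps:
((-2 - 7)*(-5 + (3 + 0)/(-1 + 2)))*(-21*(-77)) = -9*(-5 + 3/1)*1617 = -9*(-5 + 3*1)*1617 = -9*(-5 + 3)*1617 = -9*(-2)*1617 = 18*1617 = 29106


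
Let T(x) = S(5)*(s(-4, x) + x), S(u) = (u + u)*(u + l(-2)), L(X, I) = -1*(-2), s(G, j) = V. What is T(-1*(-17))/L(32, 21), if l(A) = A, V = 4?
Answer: 315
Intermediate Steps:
s(G, j) = 4
L(X, I) = 2
S(u) = 2*u*(-2 + u) (S(u) = (u + u)*(u - 2) = (2*u)*(-2 + u) = 2*u*(-2 + u))
T(x) = 120 + 30*x (T(x) = (2*5*(-2 + 5))*(4 + x) = (2*5*3)*(4 + x) = 30*(4 + x) = 120 + 30*x)
T(-1*(-17))/L(32, 21) = (120 + 30*(-1*(-17)))/2 = (120 + 30*17)*(½) = (120 + 510)*(½) = 630*(½) = 315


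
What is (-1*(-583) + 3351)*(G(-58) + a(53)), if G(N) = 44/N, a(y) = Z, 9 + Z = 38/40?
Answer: -10049403/290 ≈ -34653.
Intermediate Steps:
Z = -161/20 (Z = -9 + 38/40 = -9 + 38*(1/40) = -9 + 19/20 = -161/20 ≈ -8.0500)
a(y) = -161/20
(-1*(-583) + 3351)*(G(-58) + a(53)) = (-1*(-583) + 3351)*(44/(-58) - 161/20) = (583 + 3351)*(44*(-1/58) - 161/20) = 3934*(-22/29 - 161/20) = 3934*(-5109/580) = -10049403/290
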